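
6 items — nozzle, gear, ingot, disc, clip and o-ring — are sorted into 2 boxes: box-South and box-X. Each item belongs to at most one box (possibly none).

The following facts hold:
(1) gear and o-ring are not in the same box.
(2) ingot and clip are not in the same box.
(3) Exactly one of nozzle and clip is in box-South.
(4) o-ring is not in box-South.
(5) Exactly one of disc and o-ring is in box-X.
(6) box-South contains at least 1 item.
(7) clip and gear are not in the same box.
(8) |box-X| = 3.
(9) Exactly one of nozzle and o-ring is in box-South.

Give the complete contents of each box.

box-South = {nozzle}; box-X = {disc, gear, ingot}

From (4): o-ring ∉ box-South.
(9) (exactly one): nozzle ∈ box-South.
(3) (exactly one): clip ∉ box-South.
Suppose gear ∈ box-South: no assignment then satisfies all the clues, so gear ∉ box-South.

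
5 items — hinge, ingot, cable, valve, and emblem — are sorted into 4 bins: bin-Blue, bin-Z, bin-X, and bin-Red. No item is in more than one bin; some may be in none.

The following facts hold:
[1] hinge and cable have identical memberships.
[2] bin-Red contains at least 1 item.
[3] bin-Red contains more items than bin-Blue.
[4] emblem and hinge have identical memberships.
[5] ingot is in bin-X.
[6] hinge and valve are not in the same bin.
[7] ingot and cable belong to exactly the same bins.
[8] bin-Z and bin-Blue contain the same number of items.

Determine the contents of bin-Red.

From (5): ingot ∈ bin-X.
(7): cable matches ingot: cable ∉ bin-Blue.
(7): cable matches ingot: cable ∉ bin-Z.
(7): cable matches ingot: cable ∈ bin-X.
(1): hinge matches cable: hinge ∉ bin-Blue.
(1): hinge matches cable: hinge ∉ bin-Z.
(1): hinge matches cable: hinge ∈ bin-X.
(4): emblem matches hinge: emblem ∉ bin-Blue.
(4): emblem matches hinge: emblem ∉ bin-Z.
(4): emblem matches hinge: emblem ∈ bin-X.
(6): valve ∉ bin-X.
(2): only 1 candidates remain for bin-Red, so all are in.

bin-Red = {valve}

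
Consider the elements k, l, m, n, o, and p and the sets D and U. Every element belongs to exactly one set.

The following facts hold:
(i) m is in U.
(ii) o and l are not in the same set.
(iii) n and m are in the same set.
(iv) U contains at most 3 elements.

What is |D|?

3

From (i): m ∈ U.
(iii): n matches m: n ∉ D.
(iii): n matches m: n ∈ U.
Suppose k ∉ D: no assignment then satisfies all the clues, so k ∈ D.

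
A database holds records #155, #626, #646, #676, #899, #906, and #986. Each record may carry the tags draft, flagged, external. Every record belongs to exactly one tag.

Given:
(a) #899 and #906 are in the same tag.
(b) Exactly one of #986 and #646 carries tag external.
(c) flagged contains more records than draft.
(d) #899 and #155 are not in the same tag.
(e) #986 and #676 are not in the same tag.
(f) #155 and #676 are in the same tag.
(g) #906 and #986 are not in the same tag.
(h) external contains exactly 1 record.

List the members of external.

external = {#986}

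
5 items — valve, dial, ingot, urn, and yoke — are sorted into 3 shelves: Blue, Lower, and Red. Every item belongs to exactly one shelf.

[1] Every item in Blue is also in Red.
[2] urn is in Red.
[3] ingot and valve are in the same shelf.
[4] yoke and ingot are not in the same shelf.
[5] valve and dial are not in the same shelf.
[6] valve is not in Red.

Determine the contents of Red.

Red = {dial, urn, yoke}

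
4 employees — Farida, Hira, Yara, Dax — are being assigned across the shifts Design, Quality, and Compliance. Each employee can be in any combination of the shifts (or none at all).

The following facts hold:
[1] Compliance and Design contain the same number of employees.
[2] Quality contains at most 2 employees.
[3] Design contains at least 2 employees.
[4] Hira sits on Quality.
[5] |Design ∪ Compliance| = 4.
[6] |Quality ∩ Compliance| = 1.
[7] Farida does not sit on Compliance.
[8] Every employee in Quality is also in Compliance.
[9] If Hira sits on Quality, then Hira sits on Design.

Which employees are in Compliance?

From (4): Hira ∈ Quality.
From (7): Farida ∉ Compliance.
(8) contrapositive: Farida ∉ Quality.
(8) with Hira ∈ Quality: Hira ∈ Compliance.
(9): Hira ∈ Design.
Suppose Yara ∉ Compliance: no assignment then satisfies all the clues, so Yara ∈ Compliance.

Compliance = {Dax, Hira, Yara}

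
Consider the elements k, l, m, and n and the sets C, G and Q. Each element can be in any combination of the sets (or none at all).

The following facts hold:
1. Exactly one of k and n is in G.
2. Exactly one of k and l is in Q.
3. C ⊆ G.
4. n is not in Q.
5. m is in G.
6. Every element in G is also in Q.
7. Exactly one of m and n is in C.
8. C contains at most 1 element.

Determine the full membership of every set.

From (4): n ∉ Q.
From (5): m ∈ G.
(6) with m ∈ G: m ∈ Q.
(6) contrapositive: n ∉ G.
(1) (exactly one): k ∈ G.
(3) contrapositive: n ∉ C.
(6) with k ∈ G: k ∈ Q.
(7) (exactly one): m ∈ C.
(8): C already has 1, so the rest are out.
(2) (exactly one): l ∉ Q.
(6) contrapositive: l ∉ G.

C = {m}; G = {k, m}; Q = {k, m}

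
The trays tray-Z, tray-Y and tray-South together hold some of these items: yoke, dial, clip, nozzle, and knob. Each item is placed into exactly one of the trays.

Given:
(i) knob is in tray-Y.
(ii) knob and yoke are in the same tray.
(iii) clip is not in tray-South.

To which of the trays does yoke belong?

yoke: tray-Y

From (i): knob ∈ tray-Y.
From (iii): clip ∉ tray-South.
(ii): yoke matches knob: yoke ∉ tray-Z.
(ii): yoke matches knob: yoke ∈ tray-Y.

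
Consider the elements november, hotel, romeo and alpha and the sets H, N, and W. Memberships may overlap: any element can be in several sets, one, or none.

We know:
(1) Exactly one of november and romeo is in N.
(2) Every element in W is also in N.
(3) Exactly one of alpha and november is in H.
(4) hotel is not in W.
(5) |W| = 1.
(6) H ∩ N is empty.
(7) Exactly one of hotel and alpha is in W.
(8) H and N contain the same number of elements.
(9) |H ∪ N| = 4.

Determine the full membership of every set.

H = {hotel, november}; N = {alpha, romeo}; W = {alpha}

From (4): hotel ∉ W.
(7) (exactly one): alpha ∈ W.
(2) with alpha ∈ W: alpha ∈ N.
(5): W already has 1, so the rest are out.
(6) (disjoint): alpha ∉ H.
(3) (exactly one): november ∈ H.
(6) (disjoint): november ∉ N.
(1) (exactly one): romeo ∈ N.
(6) (disjoint): romeo ∉ H.
Suppose hotel ∉ H: no assignment then satisfies all the clues, so hotel ∈ H.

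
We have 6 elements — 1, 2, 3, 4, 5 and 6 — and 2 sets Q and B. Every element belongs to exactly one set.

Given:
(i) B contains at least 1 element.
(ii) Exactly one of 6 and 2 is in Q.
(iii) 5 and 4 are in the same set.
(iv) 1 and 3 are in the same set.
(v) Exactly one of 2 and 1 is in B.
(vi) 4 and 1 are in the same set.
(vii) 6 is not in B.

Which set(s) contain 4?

4: Q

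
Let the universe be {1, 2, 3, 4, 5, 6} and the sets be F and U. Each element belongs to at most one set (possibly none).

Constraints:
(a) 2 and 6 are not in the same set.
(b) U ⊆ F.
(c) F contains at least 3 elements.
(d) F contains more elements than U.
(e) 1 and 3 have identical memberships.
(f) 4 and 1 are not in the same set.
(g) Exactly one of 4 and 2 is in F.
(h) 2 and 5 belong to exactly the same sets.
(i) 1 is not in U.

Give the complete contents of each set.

F = {1, 2, 3, 5}; U = {}

From (i): 1 ∉ U.
(e): 3 matches 1: 3 ∉ U.
Suppose 1 ∉ F: no assignment then satisfies all the clues, so 1 ∈ F.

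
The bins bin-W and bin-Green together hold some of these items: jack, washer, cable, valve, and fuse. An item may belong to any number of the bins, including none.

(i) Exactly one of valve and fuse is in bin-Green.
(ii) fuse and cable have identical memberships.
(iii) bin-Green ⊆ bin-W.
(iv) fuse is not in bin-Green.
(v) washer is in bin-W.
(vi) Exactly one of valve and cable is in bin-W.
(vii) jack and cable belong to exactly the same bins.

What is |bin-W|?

From (iv): fuse ∉ bin-Green.
From (v): washer ∈ bin-W.
(i) (exactly one): valve ∈ bin-Green.
(ii): cable matches fuse: cable ∉ bin-Green.
(iii) with valve ∈ bin-Green: valve ∈ bin-W.
(vi) (exactly one): cable ∉ bin-W.
(vii): jack matches cable: jack ∉ bin-W.
(vii): jack matches cable: jack ∉ bin-Green.
(ii): fuse matches cable: fuse ∉ bin-W.

2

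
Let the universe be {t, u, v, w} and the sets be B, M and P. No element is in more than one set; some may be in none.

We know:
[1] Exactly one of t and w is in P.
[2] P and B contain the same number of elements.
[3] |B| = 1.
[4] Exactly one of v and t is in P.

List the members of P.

P = {t}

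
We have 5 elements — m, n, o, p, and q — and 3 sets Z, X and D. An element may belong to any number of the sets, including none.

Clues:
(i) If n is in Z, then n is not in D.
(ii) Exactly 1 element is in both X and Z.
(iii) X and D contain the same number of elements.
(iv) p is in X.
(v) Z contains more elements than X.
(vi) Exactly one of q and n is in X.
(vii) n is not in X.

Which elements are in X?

X = {p, q}

From (iv): p ∈ X.
From (vii): n ∉ X.
(vi) (exactly one): q ∈ X.
Suppose m ∈ X: no assignment then satisfies all the clues, so m ∉ X.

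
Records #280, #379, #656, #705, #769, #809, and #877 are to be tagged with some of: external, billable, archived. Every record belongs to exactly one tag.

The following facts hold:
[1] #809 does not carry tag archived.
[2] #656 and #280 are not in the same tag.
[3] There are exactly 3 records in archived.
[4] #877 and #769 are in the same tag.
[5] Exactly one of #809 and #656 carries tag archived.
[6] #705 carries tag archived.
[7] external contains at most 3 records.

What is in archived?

archived = {#379, #656, #705}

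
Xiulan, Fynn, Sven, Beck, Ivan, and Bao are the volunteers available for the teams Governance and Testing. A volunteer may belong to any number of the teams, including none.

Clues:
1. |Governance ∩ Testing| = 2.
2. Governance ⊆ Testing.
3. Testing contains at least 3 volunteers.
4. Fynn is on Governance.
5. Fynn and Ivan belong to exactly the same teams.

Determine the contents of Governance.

Governance = {Fynn, Ivan}

From (4): Fynn ∈ Governance.
(2) with Fynn ∈ Governance: Fynn ∈ Testing.
(5): Ivan matches Fynn: Ivan ∈ Governance.
(5): Ivan matches Fynn: Ivan ∈ Testing.
Suppose Xiulan ∈ Governance: no assignment then satisfies all the clues, so Xiulan ∉ Governance.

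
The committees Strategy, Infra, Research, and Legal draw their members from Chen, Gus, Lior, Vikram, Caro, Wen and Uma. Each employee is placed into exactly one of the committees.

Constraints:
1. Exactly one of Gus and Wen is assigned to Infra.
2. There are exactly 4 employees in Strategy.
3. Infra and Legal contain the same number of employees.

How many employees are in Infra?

1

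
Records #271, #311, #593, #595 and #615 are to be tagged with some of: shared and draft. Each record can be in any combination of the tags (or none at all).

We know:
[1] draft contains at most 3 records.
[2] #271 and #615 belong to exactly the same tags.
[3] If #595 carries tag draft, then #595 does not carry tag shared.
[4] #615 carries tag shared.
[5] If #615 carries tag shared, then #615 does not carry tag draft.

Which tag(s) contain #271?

From (4): #615 ∈ shared.
(2): #271 matches #615: #271 ∈ shared.
(5): #615 ∉ draft.
(2): #271 matches #615: #271 ∉ draft.

#271: shared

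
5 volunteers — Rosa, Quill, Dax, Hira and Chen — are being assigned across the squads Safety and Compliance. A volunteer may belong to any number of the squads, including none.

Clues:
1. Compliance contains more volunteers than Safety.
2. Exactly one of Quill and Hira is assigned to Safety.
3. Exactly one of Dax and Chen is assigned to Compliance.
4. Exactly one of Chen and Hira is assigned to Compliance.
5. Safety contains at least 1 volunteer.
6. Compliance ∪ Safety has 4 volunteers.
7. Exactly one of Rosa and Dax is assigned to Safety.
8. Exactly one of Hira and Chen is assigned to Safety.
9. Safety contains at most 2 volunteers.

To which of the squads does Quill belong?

Quill: Compliance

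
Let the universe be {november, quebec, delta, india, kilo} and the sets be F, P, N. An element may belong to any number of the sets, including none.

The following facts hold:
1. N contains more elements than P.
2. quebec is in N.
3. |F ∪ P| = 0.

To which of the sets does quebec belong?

quebec: N

From (2): quebec ∈ N.
Suppose quebec ∈ F: no assignment then satisfies all the clues, so quebec ∉ F.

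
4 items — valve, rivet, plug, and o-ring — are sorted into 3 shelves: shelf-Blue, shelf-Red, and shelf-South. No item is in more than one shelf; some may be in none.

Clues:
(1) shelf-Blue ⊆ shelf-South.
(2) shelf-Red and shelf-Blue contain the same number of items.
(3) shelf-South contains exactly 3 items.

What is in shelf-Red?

shelf-Red = {}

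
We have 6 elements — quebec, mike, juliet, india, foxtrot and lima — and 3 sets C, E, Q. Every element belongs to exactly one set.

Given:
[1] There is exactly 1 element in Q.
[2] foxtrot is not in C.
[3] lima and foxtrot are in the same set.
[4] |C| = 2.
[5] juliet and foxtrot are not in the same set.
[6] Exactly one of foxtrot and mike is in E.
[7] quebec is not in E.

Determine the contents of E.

E = {foxtrot, india, lima}

From (2): foxtrot ∉ C.
From (7): quebec ∉ E.
(3): lima matches foxtrot: lima ∉ C.
Suppose mike ∈ E: no assignment then satisfies all the clues, so mike ∉ E.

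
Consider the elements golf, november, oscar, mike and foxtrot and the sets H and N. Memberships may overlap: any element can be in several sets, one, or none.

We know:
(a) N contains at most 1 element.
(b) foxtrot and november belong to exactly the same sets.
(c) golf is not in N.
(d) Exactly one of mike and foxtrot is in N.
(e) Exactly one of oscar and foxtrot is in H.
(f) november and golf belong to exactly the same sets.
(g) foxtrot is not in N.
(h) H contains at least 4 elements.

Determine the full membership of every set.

H = {foxtrot, golf, mike, november}; N = {mike}

From (c): golf ∉ N.
From (g): foxtrot ∉ N.
(b): november matches foxtrot: november ∉ N.
(d) (exactly one): mike ∈ N.
(a): N already has 1, so the rest are out.
Suppose golf ∉ H: no assignment then satisfies all the clues, so golf ∈ H.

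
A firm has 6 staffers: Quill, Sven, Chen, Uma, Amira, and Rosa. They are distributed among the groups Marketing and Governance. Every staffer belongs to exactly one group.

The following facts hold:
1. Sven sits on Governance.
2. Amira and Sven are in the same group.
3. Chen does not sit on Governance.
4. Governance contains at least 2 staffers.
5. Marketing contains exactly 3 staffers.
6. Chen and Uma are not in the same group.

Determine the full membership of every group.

From (1): Sven ∈ Governance.
From (3): Chen ∉ Governance.
(2): Amira matches Sven: Amira ∉ Marketing.
(2): Amira matches Sven: Amira ∈ Governance.
Only one group left: Chen ∈ Marketing.
(6): Uma ∉ Marketing.
Only one group left: Uma ∈ Governance.
(5): only 3 candidates remain for Marketing, so all are in.

Marketing = {Chen, Quill, Rosa}; Governance = {Amira, Sven, Uma}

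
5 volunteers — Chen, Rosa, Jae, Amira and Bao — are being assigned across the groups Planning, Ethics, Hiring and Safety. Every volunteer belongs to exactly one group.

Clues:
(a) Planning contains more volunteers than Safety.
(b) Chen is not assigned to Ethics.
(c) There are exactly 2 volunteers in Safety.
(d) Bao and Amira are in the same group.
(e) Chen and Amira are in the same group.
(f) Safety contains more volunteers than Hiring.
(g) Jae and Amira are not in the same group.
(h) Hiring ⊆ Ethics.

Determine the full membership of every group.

Planning = {Amira, Bao, Chen}; Ethics = {}; Hiring = {}; Safety = {Jae, Rosa}

From (b): Chen ∉ Ethics.
(e): Amira matches Chen: Amira ∉ Ethics.
(h) contrapositive: Chen ∉ Hiring.
(h) contrapositive: Amira ∉ Hiring.
(d): Bao matches Amira: Bao ∉ Ethics.
(d): Bao matches Amira: Bao ∉ Hiring.
Suppose Chen ∉ Planning: no assignment then satisfies all the clues, so Chen ∈ Planning.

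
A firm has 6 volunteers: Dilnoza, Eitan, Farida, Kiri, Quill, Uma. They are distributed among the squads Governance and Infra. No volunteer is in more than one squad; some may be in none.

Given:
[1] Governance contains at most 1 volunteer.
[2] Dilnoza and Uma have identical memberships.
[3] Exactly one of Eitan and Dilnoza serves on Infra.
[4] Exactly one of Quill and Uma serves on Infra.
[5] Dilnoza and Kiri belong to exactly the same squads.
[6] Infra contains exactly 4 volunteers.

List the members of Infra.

Infra = {Dilnoza, Farida, Kiri, Uma}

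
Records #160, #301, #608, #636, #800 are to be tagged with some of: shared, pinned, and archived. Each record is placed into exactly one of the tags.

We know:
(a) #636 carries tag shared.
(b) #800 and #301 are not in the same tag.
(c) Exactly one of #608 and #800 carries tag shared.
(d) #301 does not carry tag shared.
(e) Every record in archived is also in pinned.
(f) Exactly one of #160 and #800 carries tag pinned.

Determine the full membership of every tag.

shared = {#636, #800}; pinned = {#160, #301, #608}; archived = {}

From (a): #636 ∈ shared.
From (d): #301 ∉ shared.
Suppose #160 ∈ shared: no assignment then satisfies all the clues, so #160 ∉ shared.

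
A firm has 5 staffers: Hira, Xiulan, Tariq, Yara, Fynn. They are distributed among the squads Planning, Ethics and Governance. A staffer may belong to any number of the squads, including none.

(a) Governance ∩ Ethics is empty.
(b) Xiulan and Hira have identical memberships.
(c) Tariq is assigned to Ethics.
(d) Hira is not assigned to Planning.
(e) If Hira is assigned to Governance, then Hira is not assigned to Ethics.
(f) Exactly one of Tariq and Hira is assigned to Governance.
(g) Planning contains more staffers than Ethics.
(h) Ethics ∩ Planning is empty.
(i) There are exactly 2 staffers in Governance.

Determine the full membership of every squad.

Planning = {Fynn, Yara}; Ethics = {Tariq}; Governance = {Hira, Xiulan}

From (c): Tariq ∈ Ethics.
From (d): Hira ∉ Planning.
(a) (disjoint): Tariq ∉ Governance.
(b): Xiulan matches Hira: Xiulan ∉ Planning.
(f) (exactly one): Hira ∈ Governance.
(h) (disjoint): Tariq ∉ Planning.
(a) (disjoint): Hira ∉ Ethics.
(b): Xiulan matches Hira: Xiulan ∉ Ethics.
(b): Xiulan matches Hira: Xiulan ∈ Governance.
(i): Governance already has 2, so the rest are out.
Suppose Yara ∉ Planning: no assignment then satisfies all the clues, so Yara ∈ Planning.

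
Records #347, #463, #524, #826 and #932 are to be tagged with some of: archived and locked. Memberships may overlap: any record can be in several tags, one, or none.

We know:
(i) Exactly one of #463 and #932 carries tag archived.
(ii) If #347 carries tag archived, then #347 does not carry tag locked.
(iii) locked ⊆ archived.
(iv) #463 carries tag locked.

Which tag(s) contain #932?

From (iv): #463 ∈ locked.
(iii) with #463 ∈ locked: #463 ∈ archived.
(i) (exactly one): #932 ∉ archived.
(iii) contrapositive: #932 ∉ locked.

#932: none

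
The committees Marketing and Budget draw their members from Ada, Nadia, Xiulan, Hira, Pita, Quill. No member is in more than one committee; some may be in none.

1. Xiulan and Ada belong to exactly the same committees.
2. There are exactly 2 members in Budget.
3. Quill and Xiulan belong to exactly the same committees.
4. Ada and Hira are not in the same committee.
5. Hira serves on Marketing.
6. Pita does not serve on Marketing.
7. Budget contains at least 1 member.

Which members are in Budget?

Budget = {Nadia, Pita}

From (5): Hira ∈ Marketing.
From (6): Pita ∉ Marketing.
(4): Ada ∉ Marketing.
(1): Xiulan matches Ada: Xiulan ∉ Marketing.
(3): Quill matches Xiulan: Quill ∉ Marketing.
Suppose Ada ∈ Budget: no assignment then satisfies all the clues, so Ada ∉ Budget.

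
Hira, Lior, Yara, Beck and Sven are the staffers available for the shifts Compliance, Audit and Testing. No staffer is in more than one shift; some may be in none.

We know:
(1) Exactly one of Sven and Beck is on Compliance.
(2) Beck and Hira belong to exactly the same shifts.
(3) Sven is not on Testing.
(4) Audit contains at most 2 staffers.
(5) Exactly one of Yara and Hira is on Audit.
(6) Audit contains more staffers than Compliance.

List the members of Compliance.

Compliance = {Sven}

From (3): Sven ∉ Testing.
Suppose Hira ∈ Compliance: no assignment then satisfies all the clues, so Hira ∉ Compliance.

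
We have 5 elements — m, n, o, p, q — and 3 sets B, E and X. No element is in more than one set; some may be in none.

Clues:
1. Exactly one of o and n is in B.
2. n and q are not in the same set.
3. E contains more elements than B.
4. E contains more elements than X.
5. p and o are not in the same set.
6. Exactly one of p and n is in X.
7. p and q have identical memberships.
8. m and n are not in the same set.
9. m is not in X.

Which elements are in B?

B = {o}

From (9): m ∉ X.
Suppose m ∈ B: no assignment then satisfies all the clues, so m ∉ B.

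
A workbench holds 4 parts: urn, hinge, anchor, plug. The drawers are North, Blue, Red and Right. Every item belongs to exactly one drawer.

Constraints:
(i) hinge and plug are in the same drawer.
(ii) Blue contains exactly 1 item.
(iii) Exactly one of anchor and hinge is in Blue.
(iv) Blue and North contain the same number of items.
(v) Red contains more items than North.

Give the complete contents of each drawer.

North = {urn}; Blue = {anchor}; Red = {hinge, plug}; Right = {}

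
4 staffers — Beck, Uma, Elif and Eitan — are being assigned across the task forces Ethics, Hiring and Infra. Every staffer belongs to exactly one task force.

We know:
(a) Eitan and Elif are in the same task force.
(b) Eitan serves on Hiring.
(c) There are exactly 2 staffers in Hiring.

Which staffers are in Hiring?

Hiring = {Eitan, Elif}

From (b): Eitan ∈ Hiring.
(a): Elif matches Eitan: Elif ∉ Ethics.
(a): Elif matches Eitan: Elif ∈ Hiring.
(c): Hiring already has 2, so the rest are out.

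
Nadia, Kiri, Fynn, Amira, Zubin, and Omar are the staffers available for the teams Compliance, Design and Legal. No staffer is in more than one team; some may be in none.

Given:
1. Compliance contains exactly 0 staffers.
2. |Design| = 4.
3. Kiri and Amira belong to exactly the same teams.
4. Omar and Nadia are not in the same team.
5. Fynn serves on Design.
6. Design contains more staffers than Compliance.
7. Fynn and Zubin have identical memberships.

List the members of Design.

Design = {Amira, Fynn, Kiri, Zubin}

From (5): Fynn ∈ Design.
(1): Compliance already has 0, so the rest are out.
(7): Zubin matches Fynn: Zubin ∈ Design.
Suppose Nadia ∈ Design: no assignment then satisfies all the clues, so Nadia ∉ Design.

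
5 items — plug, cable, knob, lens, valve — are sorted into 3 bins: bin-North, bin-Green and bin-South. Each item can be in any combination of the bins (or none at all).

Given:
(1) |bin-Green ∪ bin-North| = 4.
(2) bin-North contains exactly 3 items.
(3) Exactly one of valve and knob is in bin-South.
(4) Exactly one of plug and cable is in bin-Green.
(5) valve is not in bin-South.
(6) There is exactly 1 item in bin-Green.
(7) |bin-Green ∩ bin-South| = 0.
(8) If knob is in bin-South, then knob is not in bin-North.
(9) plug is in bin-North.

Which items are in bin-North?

bin-North = {lens, plug, valve}

From (5): valve ∉ bin-South.
From (9): plug ∈ bin-North.
(3) (exactly one): knob ∈ bin-South.
(8): knob ∉ bin-North.
Suppose cable ∈ bin-North: no assignment then satisfies all the clues, so cable ∉ bin-North.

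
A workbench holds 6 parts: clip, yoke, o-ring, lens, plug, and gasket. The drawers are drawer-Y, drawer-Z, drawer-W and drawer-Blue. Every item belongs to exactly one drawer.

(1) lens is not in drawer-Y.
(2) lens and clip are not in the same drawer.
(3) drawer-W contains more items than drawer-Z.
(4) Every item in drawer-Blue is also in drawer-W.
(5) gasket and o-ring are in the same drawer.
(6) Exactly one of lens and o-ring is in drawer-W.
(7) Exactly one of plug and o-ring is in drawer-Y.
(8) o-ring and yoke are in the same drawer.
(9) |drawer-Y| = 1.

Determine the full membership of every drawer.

drawer-Y = {plug}; drawer-Z = {lens}; drawer-W = {clip, gasket, o-ring, yoke}; drawer-Blue = {}

From (1): lens ∉ drawer-Y.
Suppose clip ∈ drawer-Y: no assignment then satisfies all the clues, so clip ∉ drawer-Y.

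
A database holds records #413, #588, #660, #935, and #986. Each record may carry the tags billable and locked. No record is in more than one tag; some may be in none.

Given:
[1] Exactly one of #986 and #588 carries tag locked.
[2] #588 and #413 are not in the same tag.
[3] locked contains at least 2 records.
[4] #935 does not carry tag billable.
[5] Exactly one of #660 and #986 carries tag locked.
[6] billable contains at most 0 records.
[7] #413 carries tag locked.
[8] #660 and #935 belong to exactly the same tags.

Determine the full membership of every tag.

billable = {}; locked = {#413, #986}

From (4): #935 ∉ billable.
From (7): #413 ∈ locked.
(2): #588 ∉ locked.
(6): billable already has 0, so the rest are out.
(1) (exactly one): #986 ∈ locked.
(5) (exactly one): #660 ∉ locked.
(8): #935 matches #660: #935 ∉ locked.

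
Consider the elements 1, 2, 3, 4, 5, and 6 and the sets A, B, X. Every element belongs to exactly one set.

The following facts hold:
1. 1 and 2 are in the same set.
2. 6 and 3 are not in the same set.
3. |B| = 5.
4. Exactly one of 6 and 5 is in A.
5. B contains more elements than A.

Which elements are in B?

B = {1, 2, 3, 4, 5}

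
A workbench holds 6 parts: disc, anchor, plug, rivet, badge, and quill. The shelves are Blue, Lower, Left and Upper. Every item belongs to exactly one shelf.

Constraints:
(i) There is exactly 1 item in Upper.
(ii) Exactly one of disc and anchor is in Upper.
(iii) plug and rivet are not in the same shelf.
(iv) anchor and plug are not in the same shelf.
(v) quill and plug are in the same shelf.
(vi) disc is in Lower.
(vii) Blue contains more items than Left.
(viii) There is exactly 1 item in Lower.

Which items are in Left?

From (vi): disc ∈ Lower.
(ii) (exactly one): anchor ∈ Upper.
(iv): plug ∉ Upper.
(v): quill matches plug: quill ∉ Upper.
(viii): Lower already has 1, so the rest are out.
(i): Upper already has 1, so the rest are out.
Suppose plug ∈ Left: no assignment then satisfies all the clues, so plug ∉ Left.

Left = {rivet}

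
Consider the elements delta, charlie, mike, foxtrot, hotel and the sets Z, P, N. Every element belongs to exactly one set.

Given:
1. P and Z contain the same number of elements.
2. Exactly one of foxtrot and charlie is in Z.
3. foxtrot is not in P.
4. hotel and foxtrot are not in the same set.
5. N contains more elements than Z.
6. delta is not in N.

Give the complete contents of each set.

Z = {foxtrot}; P = {delta}; N = {charlie, hotel, mike}

From (3): foxtrot ∉ P.
From (6): delta ∉ N.
Suppose delta ∈ Z: no assignment then satisfies all the clues, so delta ∉ Z.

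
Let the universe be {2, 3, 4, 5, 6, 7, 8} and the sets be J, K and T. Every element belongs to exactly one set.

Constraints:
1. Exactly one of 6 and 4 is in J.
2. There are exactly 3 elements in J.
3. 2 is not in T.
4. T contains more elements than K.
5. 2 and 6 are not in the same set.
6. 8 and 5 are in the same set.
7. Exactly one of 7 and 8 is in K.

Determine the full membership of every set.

J = {2, 3, 4}; K = {7}; T = {5, 6, 8}

From (3): 2 ∉ T.
Suppose 2 ∉ J: no assignment then satisfies all the clues, so 2 ∈ J.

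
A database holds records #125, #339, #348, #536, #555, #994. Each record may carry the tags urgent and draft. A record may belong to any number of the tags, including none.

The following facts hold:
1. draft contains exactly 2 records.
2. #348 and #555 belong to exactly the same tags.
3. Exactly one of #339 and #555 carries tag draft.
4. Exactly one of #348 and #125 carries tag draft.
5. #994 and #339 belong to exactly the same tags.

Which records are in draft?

draft = {#348, #555}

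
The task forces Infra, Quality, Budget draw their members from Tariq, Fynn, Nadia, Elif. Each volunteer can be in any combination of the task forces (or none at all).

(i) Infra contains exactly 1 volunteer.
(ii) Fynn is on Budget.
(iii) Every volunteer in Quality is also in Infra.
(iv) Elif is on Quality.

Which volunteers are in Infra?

Infra = {Elif}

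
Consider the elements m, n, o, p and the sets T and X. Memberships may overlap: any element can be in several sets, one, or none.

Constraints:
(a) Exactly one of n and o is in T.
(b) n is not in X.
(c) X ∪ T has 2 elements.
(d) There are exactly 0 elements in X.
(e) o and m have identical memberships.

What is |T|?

2

From (b): n ∉ X.
(d): X already has 0, so the rest are out.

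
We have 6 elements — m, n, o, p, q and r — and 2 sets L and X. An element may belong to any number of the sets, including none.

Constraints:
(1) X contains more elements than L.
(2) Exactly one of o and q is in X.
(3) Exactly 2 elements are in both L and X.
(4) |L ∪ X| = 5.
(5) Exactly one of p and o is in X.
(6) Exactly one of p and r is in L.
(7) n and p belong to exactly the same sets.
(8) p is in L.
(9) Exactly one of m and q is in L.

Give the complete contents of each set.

L = {m, n, p}; X = {n, p, q, r}

From (8): p ∈ L.
(6) (exactly one): r ∉ L.
(7): n matches p: n ∈ L.
Suppose m ∉ L: no assignment then satisfies all the clues, so m ∈ L.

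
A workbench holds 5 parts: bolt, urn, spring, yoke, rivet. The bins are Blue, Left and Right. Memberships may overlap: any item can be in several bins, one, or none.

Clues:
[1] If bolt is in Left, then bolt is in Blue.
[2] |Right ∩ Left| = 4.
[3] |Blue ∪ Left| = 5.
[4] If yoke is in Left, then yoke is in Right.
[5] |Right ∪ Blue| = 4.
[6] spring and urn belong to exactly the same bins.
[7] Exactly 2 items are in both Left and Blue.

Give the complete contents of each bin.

Blue = {bolt, yoke}; Left = {bolt, rivet, spring, urn, yoke}; Right = {bolt, spring, urn, yoke}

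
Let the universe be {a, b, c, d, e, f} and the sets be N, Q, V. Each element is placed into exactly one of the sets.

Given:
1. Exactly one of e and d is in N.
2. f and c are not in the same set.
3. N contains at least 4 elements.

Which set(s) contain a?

a: N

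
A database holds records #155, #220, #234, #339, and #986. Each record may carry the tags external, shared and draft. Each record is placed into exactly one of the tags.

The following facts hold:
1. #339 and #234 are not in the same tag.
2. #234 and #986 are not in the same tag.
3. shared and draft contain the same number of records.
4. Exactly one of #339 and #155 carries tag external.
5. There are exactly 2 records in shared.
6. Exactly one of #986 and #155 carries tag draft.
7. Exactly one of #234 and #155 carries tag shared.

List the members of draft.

draft = {#339, #986}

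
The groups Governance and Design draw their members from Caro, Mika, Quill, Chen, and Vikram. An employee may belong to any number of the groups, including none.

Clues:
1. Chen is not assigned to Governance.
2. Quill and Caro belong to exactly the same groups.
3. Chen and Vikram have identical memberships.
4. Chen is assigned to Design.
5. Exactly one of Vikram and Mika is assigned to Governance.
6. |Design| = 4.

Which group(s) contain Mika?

Mika: Governance

From (1): Chen ∉ Governance.
From (4): Chen ∈ Design.
(3): Vikram matches Chen: Vikram ∉ Governance.
(3): Vikram matches Chen: Vikram ∈ Design.
(5) (exactly one): Mika ∈ Governance.
Suppose Mika ∈ Design: no assignment then satisfies all the clues, so Mika ∉ Design.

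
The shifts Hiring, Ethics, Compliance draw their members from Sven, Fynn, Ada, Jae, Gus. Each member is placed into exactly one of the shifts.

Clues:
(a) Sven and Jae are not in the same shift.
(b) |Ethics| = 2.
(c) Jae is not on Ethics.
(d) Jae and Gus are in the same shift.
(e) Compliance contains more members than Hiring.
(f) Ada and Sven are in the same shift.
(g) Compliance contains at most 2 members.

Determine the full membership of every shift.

From (c): Jae ∉ Ethics.
(d): Gus matches Jae: Gus ∉ Ethics.
Suppose Sven ∈ Hiring: no assignment then satisfies all the clues, so Sven ∉ Hiring.

Hiring = {Fynn}; Ethics = {Ada, Sven}; Compliance = {Gus, Jae}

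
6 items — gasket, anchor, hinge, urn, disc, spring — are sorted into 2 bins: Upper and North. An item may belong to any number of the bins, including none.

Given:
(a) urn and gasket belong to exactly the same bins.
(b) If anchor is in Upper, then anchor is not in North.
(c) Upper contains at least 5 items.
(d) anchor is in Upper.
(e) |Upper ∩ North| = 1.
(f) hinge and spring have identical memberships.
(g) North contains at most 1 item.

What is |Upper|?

6

From (d): anchor ∈ Upper.
(b): anchor ∉ North.
Suppose gasket ∉ Upper: no assignment then satisfies all the clues, so gasket ∈ Upper.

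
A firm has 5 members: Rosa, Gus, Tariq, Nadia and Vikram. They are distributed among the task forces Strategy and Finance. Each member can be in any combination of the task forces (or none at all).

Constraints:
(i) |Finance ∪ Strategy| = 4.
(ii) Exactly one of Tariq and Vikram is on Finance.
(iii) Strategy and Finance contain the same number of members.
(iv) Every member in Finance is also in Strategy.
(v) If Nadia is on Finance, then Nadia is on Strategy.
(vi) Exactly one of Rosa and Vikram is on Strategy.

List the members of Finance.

Finance = {Gus, Nadia, Rosa, Tariq}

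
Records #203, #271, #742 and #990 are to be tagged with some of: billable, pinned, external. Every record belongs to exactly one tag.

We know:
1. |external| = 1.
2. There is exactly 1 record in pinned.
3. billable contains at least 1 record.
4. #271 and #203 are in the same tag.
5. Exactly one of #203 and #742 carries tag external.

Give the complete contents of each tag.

billable = {#203, #271}; pinned = {#990}; external = {#742}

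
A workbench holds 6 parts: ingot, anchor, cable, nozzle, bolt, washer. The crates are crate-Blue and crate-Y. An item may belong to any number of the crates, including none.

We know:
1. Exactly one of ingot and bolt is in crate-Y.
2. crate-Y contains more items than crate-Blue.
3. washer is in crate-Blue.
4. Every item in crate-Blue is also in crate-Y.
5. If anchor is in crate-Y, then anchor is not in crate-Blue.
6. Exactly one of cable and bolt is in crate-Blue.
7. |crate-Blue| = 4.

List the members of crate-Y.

crate-Y = {anchor, cable, ingot, nozzle, washer}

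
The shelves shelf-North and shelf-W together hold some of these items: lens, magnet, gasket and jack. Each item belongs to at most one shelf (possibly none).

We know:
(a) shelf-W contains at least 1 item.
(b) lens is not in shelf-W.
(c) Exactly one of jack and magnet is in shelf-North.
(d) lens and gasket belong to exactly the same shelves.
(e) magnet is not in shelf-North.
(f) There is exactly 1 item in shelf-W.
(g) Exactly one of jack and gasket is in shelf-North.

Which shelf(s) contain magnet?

magnet: shelf-W

From (b): lens ∉ shelf-W.
From (e): magnet ∉ shelf-North.
(c) (exactly one): jack ∈ shelf-North.
(d): gasket matches lens: gasket ∉ shelf-W.
(f): only 1 candidates remain for shelf-W, so all are in.
(g) (exactly one): gasket ∉ shelf-North.
(d): lens matches gasket: lens ∉ shelf-North.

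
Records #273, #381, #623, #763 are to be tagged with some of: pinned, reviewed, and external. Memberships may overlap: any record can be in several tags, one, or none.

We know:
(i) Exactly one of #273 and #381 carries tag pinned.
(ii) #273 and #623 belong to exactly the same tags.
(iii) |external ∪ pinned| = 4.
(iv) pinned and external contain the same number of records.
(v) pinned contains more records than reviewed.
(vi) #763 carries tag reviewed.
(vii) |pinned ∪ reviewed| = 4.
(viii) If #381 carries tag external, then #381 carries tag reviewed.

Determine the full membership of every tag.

pinned = {#273, #623, #763}; reviewed = {#381, #763}; external = {#273, #381, #623}

From (vi): #763 ∈ reviewed.
Suppose #273 ∉ pinned: no assignment then satisfies all the clues, so #273 ∈ pinned.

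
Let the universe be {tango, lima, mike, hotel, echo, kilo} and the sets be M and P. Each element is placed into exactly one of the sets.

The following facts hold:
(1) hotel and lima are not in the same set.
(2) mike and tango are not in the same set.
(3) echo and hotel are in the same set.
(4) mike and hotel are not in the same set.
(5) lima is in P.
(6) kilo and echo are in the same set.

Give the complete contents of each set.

M = {echo, hotel, kilo, tango}; P = {lima, mike}

From (5): lima ∈ P.
(1): hotel ∉ P.
(3): echo matches hotel: echo ∉ P.
(6): kilo matches echo: kilo ∉ P.
Only one set left: hotel ∈ M.
Only one set left: echo ∈ M.
Only one set left: kilo ∈ M.
(4): mike ∉ M.
Only one set left: mike ∈ P.
(2): tango ∉ P.
Only one set left: tango ∈ M.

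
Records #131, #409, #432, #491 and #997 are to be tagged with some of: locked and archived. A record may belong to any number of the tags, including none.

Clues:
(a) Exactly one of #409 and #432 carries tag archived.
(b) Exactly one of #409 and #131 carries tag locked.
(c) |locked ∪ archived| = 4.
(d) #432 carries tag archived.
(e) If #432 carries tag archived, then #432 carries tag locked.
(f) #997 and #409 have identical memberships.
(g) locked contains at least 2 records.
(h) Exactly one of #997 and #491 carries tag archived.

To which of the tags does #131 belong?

#131: none

From (d): #432 ∈ archived.
(a) (exactly one): #409 ∉ archived.
(e): #432 ∈ locked.
(f): #997 matches #409: #997 ∉ archived.
(h) (exactly one): #491 ∈ archived.
Suppose #131 ∈ locked: no assignment then satisfies all the clues, so #131 ∉ locked.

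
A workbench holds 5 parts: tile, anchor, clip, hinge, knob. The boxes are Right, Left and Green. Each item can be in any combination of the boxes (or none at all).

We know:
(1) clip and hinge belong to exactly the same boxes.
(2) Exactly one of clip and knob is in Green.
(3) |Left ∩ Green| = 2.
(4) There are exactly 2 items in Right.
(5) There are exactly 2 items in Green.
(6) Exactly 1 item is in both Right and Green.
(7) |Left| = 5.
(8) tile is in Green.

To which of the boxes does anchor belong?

anchor: Left, Right

From (8): tile ∈ Green.
(7): only 5 candidates remain for Left, so all are in.
Suppose anchor ∉ Right: no assignment then satisfies all the clues, so anchor ∈ Right.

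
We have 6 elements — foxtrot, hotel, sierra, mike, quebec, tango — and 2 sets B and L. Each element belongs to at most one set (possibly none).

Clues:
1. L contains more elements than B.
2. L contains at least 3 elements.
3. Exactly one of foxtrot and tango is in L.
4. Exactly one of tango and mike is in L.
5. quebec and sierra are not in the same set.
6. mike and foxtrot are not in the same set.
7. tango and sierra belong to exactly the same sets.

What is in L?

L = {hotel, sierra, tango}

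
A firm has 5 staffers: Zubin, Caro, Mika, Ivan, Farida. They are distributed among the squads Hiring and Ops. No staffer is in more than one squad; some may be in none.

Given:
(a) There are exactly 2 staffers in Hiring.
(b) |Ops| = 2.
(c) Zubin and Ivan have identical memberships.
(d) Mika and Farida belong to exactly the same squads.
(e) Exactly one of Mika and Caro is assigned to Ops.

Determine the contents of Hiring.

Hiring = {Ivan, Zubin}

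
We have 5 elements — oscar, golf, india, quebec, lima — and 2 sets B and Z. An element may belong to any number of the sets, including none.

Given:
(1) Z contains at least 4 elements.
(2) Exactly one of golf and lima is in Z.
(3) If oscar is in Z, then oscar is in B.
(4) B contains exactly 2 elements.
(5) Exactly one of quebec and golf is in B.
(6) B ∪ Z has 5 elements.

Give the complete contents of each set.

B = {golf, oscar}; Z = {india, lima, oscar, quebec}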